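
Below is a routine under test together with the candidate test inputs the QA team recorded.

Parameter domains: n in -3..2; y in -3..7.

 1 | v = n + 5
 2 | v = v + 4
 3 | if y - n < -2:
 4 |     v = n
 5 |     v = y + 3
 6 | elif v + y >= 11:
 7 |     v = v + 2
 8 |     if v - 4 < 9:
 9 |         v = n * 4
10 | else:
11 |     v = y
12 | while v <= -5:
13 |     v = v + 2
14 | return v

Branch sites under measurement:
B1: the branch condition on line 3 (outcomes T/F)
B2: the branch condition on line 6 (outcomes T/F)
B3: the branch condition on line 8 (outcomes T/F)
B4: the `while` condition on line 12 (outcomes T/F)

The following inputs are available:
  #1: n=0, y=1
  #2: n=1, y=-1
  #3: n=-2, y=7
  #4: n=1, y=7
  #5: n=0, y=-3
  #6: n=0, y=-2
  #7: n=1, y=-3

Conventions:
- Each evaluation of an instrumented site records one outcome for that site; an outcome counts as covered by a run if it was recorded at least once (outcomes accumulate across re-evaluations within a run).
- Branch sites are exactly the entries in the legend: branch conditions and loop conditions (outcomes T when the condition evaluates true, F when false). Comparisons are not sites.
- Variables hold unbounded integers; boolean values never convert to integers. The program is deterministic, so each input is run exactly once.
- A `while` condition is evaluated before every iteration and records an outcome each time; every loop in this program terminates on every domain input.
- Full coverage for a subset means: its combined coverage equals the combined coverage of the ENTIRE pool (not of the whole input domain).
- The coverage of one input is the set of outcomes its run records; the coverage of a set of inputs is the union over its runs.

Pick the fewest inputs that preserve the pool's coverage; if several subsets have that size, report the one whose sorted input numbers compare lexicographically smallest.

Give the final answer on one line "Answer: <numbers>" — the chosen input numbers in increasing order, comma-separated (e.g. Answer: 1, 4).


#1 (n=0, y=1) -> B1->F, B2->F, B4->F; covered: B1=F, B2=F, B4=F
#2 (n=1, y=-1) -> B1->F, B2->F, B4->F; covered: B1=F, B2=F, B4=F
#3 (n=-2, y=7) -> B1->F, B2->T, B3->T, B4->T, B4->T, B4->F; covered: B1=F, B2=T, B3=T, B4=T, B4=F
#4 (n=1, y=7) -> B1->F, B2->T, B3->T, B4->F; covered: B1=F, B2=T, B3=T, B4=F
#5 (n=0, y=-3) -> B1->T, B4->F; covered: B1=T, B4=F
#6 (n=0, y=-2) -> B1->F, B2->F, B4->F; covered: B1=F, B2=F, B4=F
#7 (n=1, y=-3) -> B1->T, B4->F; covered: B1=T, B4=F
pool-wide coverage (7 outcomes): B1=T, B1=F, B2=T, B2=F, B3=T, B4=T, B4=F
size 1 is not enough: best union over all size-1 subsets is 5/7
size 2 is not enough: best union over all size-2 subsets is 6/7
at size 3, {1, 3, 5} reaches all 7 outcomes; every lexicographically earlier size-3 subset fails
Answer: 1, 3, 5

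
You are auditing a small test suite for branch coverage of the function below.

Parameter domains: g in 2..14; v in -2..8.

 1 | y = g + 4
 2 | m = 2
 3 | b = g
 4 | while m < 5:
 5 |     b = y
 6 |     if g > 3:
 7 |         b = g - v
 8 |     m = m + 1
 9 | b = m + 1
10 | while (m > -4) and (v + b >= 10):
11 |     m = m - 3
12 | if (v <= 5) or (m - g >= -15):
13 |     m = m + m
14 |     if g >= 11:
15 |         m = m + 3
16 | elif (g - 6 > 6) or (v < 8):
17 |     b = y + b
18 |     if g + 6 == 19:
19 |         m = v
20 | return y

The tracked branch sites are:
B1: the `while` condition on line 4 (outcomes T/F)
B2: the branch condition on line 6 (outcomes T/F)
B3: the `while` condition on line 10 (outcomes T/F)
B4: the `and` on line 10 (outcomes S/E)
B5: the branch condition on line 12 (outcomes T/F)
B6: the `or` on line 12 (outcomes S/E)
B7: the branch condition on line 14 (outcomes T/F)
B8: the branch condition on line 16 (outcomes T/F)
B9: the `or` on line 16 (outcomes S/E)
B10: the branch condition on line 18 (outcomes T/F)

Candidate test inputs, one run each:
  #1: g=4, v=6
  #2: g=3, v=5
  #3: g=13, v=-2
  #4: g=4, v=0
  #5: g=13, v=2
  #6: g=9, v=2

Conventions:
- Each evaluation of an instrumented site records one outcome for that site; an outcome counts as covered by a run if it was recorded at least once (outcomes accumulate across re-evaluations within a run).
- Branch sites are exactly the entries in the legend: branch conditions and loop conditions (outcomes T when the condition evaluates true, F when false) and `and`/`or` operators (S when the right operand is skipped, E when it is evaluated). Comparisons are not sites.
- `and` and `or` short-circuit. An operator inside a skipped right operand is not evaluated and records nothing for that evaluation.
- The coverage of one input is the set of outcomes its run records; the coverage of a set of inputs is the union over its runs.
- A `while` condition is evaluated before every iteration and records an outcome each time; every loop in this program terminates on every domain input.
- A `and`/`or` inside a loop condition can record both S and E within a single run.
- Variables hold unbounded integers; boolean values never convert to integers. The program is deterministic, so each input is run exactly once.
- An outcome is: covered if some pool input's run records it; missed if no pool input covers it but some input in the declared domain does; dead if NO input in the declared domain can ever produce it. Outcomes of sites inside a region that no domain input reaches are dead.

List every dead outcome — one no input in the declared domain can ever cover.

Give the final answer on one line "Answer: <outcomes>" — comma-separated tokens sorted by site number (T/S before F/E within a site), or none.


sweeping the full domain (143 inputs) for each outcome:
  reachable outcomes have witnesses, e.g. B1=T (e.g. g=2, v=-2), B1=F (e.g. g=2, v=-2), B2=T (e.g. g=4, v=-2), B2=F (e.g. g=2, v=-2)
Answer: none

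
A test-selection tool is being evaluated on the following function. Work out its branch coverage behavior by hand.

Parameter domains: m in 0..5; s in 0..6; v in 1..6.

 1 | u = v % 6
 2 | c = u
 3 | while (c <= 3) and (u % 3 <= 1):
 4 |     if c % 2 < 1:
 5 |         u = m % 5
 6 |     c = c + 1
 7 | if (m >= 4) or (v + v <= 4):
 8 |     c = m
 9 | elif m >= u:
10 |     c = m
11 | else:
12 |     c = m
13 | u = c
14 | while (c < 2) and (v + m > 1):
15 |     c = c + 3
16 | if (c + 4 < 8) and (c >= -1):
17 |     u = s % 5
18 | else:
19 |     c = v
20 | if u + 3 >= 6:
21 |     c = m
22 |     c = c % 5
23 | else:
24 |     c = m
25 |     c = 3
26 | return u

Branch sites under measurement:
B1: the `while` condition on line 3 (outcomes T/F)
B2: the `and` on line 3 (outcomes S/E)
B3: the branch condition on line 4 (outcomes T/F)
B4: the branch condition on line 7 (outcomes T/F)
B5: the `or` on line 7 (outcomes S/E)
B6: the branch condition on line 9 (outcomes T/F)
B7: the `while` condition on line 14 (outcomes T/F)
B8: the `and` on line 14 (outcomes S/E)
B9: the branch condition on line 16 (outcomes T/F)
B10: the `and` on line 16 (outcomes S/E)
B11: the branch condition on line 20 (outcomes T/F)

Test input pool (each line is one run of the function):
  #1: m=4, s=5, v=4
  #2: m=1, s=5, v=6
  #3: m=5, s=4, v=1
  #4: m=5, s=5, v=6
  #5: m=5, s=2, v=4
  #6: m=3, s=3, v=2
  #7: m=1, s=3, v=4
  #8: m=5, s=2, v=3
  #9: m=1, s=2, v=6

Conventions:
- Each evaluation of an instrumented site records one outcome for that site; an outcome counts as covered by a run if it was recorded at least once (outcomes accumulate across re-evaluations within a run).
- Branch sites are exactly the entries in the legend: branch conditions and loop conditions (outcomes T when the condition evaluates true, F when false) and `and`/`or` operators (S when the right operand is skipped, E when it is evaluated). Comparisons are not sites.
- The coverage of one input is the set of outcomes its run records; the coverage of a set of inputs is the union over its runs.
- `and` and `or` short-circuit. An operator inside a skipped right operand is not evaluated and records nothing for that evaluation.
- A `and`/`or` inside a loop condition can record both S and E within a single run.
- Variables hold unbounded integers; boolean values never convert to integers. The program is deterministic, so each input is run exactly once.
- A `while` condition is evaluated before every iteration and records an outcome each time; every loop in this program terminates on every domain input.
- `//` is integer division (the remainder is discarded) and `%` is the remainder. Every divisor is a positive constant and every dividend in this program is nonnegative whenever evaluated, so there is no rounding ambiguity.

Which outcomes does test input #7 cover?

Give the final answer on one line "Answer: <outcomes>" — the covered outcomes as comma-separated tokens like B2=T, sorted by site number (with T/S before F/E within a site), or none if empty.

Simulating input #7 (m=1, s=3, v=4) step by step:
  B2->S, B1->F, B5->E, B4->F, B6->F, B8->E, B7->T, B8->S, B7->F, B10->S
  B9->F, B11->F
collecting distinct outcomes: B1=F, B2=S, B4=F, B5=E, B6=F, B7=T, B7=F, B8=S, B8=E, B9=F, B10=S, B11=F

Answer: B1=F, B2=S, B4=F, B5=E, B6=F, B7=T, B7=F, B8=S, B8=E, B9=F, B10=S, B11=F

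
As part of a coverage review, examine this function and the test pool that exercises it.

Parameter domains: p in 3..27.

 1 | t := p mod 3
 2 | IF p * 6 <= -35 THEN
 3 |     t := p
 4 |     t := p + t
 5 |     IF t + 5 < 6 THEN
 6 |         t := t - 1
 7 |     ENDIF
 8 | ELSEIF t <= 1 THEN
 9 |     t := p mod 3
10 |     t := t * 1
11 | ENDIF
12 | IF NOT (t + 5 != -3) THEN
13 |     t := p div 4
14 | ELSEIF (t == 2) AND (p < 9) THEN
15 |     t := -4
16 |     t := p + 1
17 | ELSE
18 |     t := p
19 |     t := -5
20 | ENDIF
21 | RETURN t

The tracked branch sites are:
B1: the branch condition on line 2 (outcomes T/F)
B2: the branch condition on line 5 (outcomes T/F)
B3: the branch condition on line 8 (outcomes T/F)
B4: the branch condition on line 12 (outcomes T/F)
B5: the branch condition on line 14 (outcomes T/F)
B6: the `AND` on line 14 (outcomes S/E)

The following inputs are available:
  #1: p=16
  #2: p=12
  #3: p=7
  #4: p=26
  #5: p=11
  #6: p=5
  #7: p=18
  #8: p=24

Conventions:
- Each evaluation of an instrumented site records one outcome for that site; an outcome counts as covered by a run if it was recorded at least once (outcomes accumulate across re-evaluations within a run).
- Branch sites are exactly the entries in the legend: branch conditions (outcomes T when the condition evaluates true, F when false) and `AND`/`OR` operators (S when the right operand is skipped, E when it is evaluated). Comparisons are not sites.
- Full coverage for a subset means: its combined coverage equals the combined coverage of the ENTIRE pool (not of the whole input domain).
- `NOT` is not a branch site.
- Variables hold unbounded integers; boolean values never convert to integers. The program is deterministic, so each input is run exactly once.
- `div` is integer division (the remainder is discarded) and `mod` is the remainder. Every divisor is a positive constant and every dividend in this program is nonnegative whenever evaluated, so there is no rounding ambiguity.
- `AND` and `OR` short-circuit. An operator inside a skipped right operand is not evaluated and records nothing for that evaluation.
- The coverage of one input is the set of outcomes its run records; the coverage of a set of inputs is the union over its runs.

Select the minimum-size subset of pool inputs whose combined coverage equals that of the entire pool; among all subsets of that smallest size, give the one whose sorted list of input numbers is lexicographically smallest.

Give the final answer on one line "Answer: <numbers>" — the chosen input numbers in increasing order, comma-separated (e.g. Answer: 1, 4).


test 1 (p=16) fires B1->F, B3->T, B4->F, B6->S, B5->F; hits B1=F, B3=T, B4=F, B5=F, B6=S
test 2 (p=12) fires B1->F, B3->T, B4->F, B6->S, B5->F; hits B1=F, B3=T, B4=F, B5=F, B6=S
test 3 (p=7) fires B1->F, B3->T, B4->F, B6->S, B5->F; hits B1=F, B3=T, B4=F, B5=F, B6=S
test 4 (p=26) fires B1->F, B3->F, B4->F, B6->E, B5->F; hits B1=F, B3=F, B4=F, B5=F, B6=E
test 5 (p=11) fires B1->F, B3->F, B4->F, B6->E, B5->F; hits B1=F, B3=F, B4=F, B5=F, B6=E
test 6 (p=5) fires B1->F, B3->F, B4->F, B6->E, B5->T; hits B1=F, B3=F, B4=F, B5=T, B6=E
test 7 (p=18) fires B1->F, B3->T, B4->F, B6->S, B5->F; hits B1=F, B3=T, B4=F, B5=F, B6=S
test 8 (p=24) fires B1->F, B3->T, B4->F, B6->S, B5->F; hits B1=F, B3=T, B4=F, B5=F, B6=S
pool-wide coverage (8 outcomes): B1=F, B3=T, B3=F, B4=F, B5=T, B5=F, B6=S, B6=E
every size-1 subset falls short of the 8 outcomes (best: 5/8)
inputs {1, 6} (size 2) cover everything; no size-2 subset with a lexicographically smaller index list covers all 8
Answer: 1, 6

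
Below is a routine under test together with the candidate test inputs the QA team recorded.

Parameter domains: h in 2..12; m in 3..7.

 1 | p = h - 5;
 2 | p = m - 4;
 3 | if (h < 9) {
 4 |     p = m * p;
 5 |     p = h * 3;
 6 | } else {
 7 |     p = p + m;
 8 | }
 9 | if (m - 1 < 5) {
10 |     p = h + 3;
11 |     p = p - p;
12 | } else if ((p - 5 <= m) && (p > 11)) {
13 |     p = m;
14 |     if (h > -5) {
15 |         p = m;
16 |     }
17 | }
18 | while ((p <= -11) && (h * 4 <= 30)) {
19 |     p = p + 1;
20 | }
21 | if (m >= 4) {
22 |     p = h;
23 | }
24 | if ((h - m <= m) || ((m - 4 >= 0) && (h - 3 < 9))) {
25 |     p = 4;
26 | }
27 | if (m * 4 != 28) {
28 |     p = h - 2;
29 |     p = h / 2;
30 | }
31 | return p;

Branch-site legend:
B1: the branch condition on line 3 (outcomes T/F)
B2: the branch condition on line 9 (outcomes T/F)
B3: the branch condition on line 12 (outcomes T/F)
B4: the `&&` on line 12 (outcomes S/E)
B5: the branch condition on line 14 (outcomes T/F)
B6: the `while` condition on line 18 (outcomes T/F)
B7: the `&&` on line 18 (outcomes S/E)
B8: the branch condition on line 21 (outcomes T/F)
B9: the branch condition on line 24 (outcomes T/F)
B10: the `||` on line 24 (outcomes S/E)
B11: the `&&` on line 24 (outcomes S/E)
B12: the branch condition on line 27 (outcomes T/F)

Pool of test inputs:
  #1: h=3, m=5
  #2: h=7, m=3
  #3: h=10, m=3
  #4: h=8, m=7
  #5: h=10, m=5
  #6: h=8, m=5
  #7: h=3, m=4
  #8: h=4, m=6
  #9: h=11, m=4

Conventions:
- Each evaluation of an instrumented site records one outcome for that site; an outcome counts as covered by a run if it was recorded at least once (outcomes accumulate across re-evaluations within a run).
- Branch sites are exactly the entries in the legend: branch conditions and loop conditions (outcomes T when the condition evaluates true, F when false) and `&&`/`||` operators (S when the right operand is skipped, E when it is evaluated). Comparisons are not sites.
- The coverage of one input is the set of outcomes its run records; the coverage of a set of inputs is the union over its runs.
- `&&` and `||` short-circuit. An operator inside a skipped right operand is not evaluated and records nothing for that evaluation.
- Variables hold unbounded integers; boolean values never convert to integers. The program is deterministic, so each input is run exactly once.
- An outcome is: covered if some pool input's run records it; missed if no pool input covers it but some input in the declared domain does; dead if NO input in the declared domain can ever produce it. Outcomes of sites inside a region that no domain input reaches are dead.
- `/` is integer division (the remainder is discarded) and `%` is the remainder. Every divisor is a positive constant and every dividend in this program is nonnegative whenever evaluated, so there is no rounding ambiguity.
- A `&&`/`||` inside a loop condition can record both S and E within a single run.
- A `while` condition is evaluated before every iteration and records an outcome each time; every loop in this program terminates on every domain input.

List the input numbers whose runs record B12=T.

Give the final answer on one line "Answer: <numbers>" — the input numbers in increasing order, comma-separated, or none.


input #1 (h=3, m=5): records B12=T
input #2 (h=7, m=3): records B12=T
input #3 (h=10, m=3): records B12=T
input #4 (h=8, m=7): does not record B12=T
input #5 (h=10, m=5): records B12=T
input #6 (h=8, m=5): records B12=T
input #7 (h=3, m=4): records B12=T
input #8 (h=4, m=6): records B12=T
input #9 (h=11, m=4): records B12=T
Answer: 1, 2, 3, 5, 6, 7, 8, 9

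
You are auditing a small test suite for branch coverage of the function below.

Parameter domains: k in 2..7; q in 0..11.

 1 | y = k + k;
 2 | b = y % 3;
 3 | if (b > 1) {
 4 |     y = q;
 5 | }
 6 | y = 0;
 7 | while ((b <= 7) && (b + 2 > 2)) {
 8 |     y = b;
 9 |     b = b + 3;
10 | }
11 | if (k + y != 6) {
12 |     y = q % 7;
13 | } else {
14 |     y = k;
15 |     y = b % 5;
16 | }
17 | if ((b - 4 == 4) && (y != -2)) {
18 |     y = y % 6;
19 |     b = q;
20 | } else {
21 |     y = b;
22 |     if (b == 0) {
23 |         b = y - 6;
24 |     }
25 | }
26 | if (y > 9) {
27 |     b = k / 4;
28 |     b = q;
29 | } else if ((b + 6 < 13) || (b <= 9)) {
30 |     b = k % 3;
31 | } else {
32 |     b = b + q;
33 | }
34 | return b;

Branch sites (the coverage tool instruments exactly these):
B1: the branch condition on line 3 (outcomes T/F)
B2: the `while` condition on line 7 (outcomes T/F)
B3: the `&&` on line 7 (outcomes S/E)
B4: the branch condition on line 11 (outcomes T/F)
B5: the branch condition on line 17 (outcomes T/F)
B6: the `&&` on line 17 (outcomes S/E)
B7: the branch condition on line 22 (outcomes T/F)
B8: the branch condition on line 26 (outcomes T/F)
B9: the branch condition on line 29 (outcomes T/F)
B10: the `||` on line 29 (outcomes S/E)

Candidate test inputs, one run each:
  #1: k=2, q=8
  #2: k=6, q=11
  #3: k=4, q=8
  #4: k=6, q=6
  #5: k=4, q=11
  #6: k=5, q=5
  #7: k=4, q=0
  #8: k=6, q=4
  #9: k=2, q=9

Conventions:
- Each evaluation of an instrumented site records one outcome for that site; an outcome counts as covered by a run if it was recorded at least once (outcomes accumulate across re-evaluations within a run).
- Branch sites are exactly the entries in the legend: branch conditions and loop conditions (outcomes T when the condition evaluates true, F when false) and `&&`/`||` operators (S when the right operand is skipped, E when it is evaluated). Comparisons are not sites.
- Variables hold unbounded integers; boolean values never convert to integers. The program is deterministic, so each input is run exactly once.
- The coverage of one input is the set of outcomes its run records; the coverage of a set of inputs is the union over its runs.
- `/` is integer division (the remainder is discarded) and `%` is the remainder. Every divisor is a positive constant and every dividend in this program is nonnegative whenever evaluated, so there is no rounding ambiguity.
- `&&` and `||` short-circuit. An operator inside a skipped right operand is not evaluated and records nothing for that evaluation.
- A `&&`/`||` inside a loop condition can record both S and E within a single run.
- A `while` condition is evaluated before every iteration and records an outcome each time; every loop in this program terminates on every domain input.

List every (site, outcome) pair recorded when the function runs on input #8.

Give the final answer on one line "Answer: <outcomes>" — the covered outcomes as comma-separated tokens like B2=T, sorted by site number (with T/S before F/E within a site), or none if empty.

Event log for input #8 (k=6, q=4):
  B1->F, B3->E, B2->F, B4->F, B6->S, B5->F, B7->T, B8->F, B10->S, B9->T
deduplicating events, the covered set is: B1=F, B2=F, B3=E, B4=F, B5=F, B6=S, B7=T, B8=F, B9=T, B10=S

Answer: B1=F, B2=F, B3=E, B4=F, B5=F, B6=S, B7=T, B8=F, B9=T, B10=S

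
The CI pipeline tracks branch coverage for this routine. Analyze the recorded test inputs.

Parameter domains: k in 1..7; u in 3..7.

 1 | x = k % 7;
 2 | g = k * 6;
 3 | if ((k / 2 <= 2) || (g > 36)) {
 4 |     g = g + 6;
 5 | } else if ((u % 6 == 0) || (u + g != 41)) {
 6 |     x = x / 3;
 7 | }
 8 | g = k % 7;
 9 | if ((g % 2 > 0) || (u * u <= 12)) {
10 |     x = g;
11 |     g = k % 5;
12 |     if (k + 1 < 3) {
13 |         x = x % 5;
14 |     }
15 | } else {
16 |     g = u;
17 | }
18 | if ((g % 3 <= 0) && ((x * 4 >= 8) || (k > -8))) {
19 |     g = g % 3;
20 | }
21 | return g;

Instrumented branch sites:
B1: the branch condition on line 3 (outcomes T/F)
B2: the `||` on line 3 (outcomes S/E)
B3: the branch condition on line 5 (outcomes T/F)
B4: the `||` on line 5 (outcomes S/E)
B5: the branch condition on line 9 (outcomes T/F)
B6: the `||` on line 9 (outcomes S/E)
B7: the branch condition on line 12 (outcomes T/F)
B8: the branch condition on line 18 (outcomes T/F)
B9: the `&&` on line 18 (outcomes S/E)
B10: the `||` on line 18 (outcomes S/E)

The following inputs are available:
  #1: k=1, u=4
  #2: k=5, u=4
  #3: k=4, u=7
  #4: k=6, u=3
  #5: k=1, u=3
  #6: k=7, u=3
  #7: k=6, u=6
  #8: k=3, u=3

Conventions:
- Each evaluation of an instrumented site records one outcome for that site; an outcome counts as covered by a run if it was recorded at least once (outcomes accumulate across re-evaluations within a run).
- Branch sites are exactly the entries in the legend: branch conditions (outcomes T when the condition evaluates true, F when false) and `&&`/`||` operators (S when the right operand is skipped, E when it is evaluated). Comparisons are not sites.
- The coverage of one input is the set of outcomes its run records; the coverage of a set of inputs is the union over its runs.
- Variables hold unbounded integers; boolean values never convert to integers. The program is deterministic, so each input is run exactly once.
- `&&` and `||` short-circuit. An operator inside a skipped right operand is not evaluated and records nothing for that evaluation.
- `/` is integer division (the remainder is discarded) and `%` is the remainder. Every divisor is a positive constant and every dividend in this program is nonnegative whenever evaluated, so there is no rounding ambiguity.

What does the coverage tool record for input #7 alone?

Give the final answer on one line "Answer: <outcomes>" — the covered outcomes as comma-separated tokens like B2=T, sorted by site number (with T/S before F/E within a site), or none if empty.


Running input #7 (k=6, u=6), event by event:
  B2->E, B1->F, B4->S, B3->T, B6->E, B5->F, B9->E, B10->S, B8->T
collecting distinct outcomes: B1=F, B2=E, B3=T, B4=S, B5=F, B6=E, B8=T, B9=E, B10=S
Answer: B1=F, B2=E, B3=T, B4=S, B5=F, B6=E, B8=T, B9=E, B10=S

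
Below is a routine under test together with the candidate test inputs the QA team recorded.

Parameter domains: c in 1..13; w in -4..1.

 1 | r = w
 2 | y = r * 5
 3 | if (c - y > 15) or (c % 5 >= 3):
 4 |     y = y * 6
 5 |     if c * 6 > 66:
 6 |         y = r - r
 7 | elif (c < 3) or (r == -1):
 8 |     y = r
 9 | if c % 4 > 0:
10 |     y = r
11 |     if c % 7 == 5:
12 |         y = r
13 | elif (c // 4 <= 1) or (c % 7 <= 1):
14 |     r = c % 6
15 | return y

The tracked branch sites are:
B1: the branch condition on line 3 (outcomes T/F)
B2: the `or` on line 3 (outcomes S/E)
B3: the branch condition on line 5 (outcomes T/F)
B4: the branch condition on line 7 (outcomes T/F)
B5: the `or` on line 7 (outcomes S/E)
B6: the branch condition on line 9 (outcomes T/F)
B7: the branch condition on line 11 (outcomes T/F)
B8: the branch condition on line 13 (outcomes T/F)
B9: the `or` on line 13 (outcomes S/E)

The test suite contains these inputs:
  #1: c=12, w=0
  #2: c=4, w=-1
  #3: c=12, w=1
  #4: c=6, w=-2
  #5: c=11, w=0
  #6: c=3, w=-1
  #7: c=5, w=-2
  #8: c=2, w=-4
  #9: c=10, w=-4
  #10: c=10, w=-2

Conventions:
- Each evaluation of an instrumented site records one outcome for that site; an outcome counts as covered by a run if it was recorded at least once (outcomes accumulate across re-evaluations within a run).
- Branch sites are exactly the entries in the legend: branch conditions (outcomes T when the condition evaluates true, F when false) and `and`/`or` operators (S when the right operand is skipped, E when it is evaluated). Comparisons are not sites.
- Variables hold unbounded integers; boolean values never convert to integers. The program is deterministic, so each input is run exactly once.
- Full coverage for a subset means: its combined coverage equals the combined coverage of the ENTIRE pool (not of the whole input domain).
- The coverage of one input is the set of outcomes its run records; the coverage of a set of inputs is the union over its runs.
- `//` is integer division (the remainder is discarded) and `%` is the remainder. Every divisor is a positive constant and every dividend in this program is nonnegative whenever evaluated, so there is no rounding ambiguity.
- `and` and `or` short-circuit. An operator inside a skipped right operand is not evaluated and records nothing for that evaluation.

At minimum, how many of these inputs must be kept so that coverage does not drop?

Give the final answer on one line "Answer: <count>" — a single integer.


test 1 (c=12, w=0) fires B2->E, B1->F, B5->E, B4->F, B6->F, B9->E, B8->F; hits B1=F, B2=E, B4=F, B5=E, B6=F, B8=F, B9=E
test 2 (c=4, w=-1) fires B2->E, B1->T, B3->F, B6->F, B9->S, B8->T; hits B1=T, B2=E, B3=F, B6=F, B8=T, B9=S
test 3 (c=12, w=1) fires B2->E, B1->F, B5->E, B4->F, B6->F, B9->E, B8->F; hits B1=F, B2=E, B4=F, B5=E, B6=F, B8=F, B9=E
test 4 (c=6, w=-2) fires B2->S, B1->T, B3->F, B6->T, B7->F; hits B1=T, B2=S, B3=F, B6=T, B7=F
test 5 (c=11, w=0) fires B2->E, B1->F, B5->E, B4->F, B6->T, B7->F; hits B1=F, B2=E, B4=F, B5=E, B6=T, B7=F
test 6 (c=3, w=-1) fires B2->E, B1->T, B3->F, B6->T, B7->F; hits B1=T, B2=E, B3=F, B6=T, B7=F
test 7 (c=5, w=-2) fires B2->E, B1->F, B5->E, B4->F, B6->T, B7->T; hits B1=F, B2=E, B4=F, B5=E, B6=T, B7=T
test 8 (c=2, w=-4) fires B2->S, B1->T, B3->F, B6->T, B7->F; hits B1=T, B2=S, B3=F, B6=T, B7=F
test 9 (c=10, w=-4) fires B2->S, B1->T, B3->F, B6->T, B7->F; hits B1=T, B2=S, B3=F, B6=T, B7=F
test 10 (c=10, w=-2) fires B2->S, B1->T, B3->F, B6->T, B7->F; hits B1=T, B2=S, B3=F, B6=T, B7=F
the full pool covers 15 outcomes: B1=T, B1=F, B2=S, B2=E, B3=F, B4=F, B5=E, B6=T, B6=F, B7=T, B7=F, B8=T, B8=F, B9=S, B9=E
size 1 is not enough: best union over all size-1 subsets is 7/15
size 2 is not enough: best union over all size-2 subsets is 12/15
size 3 is not enough: best union over all size-3 subsets is 14/15
inputs {1, 2, 4, 7} (size 4) cover everything; no size-4 subset with a lexicographically smaller index list covers all 15
Answer: 4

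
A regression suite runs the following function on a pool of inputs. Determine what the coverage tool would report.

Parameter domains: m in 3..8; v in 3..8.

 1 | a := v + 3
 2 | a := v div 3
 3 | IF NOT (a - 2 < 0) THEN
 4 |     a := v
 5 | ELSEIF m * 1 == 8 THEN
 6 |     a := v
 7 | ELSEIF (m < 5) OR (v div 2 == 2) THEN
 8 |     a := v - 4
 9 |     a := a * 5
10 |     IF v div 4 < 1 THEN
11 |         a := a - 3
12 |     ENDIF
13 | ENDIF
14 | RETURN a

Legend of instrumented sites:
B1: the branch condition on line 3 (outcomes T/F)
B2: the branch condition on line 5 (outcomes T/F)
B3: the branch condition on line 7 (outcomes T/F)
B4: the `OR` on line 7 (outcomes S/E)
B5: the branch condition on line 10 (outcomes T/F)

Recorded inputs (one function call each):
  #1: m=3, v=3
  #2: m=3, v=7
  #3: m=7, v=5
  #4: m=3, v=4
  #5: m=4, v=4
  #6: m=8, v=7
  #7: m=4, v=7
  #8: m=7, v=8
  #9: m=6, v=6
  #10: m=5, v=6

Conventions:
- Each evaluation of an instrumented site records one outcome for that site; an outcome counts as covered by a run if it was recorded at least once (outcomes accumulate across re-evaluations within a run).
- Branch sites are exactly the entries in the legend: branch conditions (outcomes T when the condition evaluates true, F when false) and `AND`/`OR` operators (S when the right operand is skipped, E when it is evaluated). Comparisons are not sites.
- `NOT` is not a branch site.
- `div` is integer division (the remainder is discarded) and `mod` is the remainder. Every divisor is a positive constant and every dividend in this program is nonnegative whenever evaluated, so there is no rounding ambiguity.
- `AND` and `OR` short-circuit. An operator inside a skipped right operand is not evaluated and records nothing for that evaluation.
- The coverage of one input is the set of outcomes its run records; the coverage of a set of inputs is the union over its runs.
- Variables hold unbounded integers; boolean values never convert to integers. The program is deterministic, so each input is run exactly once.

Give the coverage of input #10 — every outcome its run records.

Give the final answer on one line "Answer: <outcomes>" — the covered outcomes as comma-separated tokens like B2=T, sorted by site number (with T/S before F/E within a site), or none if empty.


Simulating input #10 (m=5, v=6) step by step:
  B1->T
distinct outcomes covered: B1=T
Answer: B1=T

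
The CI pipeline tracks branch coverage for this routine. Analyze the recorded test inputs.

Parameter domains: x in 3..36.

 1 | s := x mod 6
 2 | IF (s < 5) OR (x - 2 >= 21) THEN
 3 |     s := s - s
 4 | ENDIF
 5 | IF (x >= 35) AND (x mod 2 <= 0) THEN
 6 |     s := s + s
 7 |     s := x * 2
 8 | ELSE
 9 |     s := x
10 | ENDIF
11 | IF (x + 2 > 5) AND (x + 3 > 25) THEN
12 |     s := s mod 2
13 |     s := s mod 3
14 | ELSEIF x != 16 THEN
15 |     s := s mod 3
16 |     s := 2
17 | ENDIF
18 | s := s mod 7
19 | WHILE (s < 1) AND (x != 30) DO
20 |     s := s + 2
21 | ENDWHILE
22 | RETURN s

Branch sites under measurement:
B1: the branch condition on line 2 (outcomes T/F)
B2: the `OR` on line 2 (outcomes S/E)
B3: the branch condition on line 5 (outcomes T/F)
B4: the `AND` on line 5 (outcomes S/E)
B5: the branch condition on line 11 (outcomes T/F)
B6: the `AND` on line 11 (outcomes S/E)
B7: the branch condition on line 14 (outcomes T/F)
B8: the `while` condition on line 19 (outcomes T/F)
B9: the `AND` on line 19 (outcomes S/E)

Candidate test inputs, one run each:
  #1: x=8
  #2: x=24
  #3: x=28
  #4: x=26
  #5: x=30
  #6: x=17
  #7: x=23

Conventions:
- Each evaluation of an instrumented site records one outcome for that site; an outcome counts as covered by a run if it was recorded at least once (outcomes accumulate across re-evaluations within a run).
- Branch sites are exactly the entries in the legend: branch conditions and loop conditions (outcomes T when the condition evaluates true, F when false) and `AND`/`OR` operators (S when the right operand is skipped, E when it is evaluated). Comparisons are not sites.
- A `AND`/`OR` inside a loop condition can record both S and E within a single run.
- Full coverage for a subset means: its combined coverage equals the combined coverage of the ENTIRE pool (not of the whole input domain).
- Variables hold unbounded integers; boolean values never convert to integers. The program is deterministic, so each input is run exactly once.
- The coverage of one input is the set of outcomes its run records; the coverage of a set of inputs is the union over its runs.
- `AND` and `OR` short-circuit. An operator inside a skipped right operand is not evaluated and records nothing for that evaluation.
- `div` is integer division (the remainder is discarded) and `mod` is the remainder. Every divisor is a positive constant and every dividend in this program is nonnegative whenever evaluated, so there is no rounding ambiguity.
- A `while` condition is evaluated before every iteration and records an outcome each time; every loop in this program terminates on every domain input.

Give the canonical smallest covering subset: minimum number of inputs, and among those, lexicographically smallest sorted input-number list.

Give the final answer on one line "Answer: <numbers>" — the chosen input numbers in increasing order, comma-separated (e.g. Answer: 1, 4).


input #1 (x=8): covers B1=T, B2=S, B3=F, B4=S, B5=F, B6=E, B7=T, B8=F, B9=S
input #2 (x=24): covers B1=T, B2=S, B3=F, B4=S, B5=T, B6=E, B8=T, B8=F, B9=S, B9=E
input #3 (x=28): covers B1=T, B2=S, B3=F, B4=S, B5=T, B6=E, B8=T, B8=F, B9=S, B9=E
input #4 (x=26): covers B1=T, B2=S, B3=F, B4=S, B5=T, B6=E, B8=T, B8=F, B9=S, B9=E
input #5 (x=30): covers B1=T, B2=S, B3=F, B4=S, B5=T, B6=E, B8=F, B9=E
input #6 (x=17): covers B1=F, B2=E, B3=F, B4=S, B5=F, B6=E, B7=T, B8=F, B9=S
input #7 (x=23): covers B1=T, B2=E, B3=F, B4=S, B5=T, B6=E, B8=F, B9=S
union over all inputs: B1=T, B1=F, B2=S, B2=E, B3=F, B4=S, B5=T, B5=F, B6=E, B7=T, B8=T, B8=F, B9=S, B9=E (14 outcomes)
every size-1 subset falls short of the 14 outcomes (best: 10/14)
size 2: inputs {2, 6} cover all 14 outcomes, and no lexicographically smaller subset of this size does
Answer: 2, 6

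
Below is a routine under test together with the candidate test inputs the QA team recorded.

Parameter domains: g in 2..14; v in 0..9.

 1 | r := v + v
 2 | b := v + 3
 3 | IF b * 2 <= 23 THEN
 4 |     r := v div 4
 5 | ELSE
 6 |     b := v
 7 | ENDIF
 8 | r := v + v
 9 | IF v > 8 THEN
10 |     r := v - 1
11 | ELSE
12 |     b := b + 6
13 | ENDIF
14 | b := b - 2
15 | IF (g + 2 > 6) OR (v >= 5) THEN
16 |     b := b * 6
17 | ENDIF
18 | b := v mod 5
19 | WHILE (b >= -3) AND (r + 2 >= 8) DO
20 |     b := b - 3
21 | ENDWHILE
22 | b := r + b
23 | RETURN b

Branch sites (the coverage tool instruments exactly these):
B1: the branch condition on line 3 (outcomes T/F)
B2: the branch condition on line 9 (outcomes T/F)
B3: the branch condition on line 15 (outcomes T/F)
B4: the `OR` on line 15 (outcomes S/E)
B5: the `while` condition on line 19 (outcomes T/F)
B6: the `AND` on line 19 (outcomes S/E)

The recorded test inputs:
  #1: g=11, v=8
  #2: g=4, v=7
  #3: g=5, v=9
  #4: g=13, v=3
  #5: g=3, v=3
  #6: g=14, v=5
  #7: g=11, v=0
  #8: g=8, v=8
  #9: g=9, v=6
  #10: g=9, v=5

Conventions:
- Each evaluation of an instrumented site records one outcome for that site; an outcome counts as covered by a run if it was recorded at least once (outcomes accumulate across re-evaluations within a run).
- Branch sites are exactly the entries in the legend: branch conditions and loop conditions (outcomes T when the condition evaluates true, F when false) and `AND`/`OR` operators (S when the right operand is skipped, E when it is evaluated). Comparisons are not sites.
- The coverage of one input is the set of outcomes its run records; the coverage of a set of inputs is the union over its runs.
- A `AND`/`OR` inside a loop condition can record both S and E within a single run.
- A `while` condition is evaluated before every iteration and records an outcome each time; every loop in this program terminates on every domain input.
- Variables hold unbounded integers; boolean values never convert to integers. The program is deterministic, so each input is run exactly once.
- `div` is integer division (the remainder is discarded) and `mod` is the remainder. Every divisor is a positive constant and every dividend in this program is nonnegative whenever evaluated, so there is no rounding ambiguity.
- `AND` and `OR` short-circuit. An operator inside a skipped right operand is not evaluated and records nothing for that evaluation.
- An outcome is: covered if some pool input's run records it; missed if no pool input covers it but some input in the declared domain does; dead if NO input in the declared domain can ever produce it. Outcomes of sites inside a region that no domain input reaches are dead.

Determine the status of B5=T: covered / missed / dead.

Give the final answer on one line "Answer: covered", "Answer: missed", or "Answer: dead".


B5=T is recorded by pool input(s) 1, 2, 3, 4, 5, 6, 8, 9, 10 -> covered
Answer: covered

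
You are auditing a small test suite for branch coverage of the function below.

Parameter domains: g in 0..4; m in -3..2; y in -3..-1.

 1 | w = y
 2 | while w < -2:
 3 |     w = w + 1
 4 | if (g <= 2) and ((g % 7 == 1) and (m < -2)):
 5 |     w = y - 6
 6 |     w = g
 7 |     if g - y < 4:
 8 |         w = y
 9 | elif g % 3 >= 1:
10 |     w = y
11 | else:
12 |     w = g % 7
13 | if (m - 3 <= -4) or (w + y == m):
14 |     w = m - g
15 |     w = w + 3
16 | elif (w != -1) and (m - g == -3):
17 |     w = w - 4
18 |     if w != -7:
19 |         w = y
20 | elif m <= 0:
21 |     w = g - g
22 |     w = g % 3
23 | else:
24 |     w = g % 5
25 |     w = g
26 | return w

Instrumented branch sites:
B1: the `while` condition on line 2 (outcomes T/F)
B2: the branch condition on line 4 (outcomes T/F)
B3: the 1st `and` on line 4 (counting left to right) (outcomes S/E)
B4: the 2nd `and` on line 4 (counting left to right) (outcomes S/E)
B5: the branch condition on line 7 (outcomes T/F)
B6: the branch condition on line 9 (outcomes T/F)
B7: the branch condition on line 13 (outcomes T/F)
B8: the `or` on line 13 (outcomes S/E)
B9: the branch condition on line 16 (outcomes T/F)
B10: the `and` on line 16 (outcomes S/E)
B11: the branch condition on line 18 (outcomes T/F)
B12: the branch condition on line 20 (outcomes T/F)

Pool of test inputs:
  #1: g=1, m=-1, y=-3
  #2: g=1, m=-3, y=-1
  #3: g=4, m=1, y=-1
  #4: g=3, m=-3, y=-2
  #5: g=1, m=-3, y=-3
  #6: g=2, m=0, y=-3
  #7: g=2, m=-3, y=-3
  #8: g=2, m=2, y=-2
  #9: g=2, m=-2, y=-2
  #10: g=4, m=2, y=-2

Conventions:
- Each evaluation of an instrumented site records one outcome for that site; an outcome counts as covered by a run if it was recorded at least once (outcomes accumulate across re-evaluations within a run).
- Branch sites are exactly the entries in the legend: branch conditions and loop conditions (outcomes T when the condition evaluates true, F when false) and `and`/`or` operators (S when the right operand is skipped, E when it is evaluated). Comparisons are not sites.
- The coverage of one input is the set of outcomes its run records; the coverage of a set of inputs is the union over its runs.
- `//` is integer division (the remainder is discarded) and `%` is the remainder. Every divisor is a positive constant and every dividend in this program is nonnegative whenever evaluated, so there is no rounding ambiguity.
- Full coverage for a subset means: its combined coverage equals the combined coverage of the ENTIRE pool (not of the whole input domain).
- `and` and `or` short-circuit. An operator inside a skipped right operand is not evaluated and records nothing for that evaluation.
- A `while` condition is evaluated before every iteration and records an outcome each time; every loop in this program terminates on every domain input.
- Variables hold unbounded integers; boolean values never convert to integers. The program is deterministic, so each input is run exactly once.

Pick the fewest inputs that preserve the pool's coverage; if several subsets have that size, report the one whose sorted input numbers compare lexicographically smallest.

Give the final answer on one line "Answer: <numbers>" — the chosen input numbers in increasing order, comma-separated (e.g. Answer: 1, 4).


test 1 (g=1, m=-1, y=-3) hits B1=T, B1=F, B2=F, B3=E, B4=E, B6=T, B7=T, B8=S
test 2 (g=1, m=-3, y=-1) hits B1=F, B2=T, B3=E, B4=E, B5=T, B7=T, B8=S
test 3 (g=4, m=1, y=-1) hits B1=F, B2=F, B3=S, B6=T, B7=F, B8=E, B9=F, B10=S, B12=F
test 4 (g=3, m=-3, y=-2) hits B1=F, B2=F, B3=S, B6=F, B7=T, B8=S
test 5 (g=1, m=-3, y=-3) hits B1=T, B1=F, B2=T, B3=E, B4=E, B5=F, B7=T, B8=S
test 6 (g=2, m=0, y=-3) hits B1=T, B1=F, B2=F, B3=E, B4=S, B6=T, B7=F, B8=E, B9=F, B10=E, B12=T
test 7 (g=2, m=-3, y=-3) hits B1=T, B1=F, B2=F, B3=E, B4=S, B6=T, B7=T, B8=S
test 8 (g=2, m=2, y=-2) hits B1=F, B2=F, B3=E, B4=S, B6=T, B7=F, B8=E, B9=F, B10=E, B12=F
test 9 (g=2, m=-2, y=-2) hits B1=F, B2=F, B3=E, B4=S, B6=T, B7=T, B8=S
test 10 (g=4, m=2, y=-2) hits B1=F, B2=F, B3=S, B6=T, B7=F, B8=E, B9=F, B10=E, B12=F
pool-wide coverage (21 outcomes): B1=T, B1=F, B2=T, B2=F, B3=S, B3=E, B4=S, B4=E, B5=T, B5=F, B6=T, B6=F, B7=T, B7=F, B8=S, B8=E, B9=F, B10=S, B10=E, B12=T, B12=F
checked all size-1 subsets: none covers 21 outcomes (max 11/21)
checked all size-2 subsets: none covers 21 outcomes (max 16/21)
checked all size-3 subsets: none covers 21 outcomes (max 19/21)
checked all size-4 subsets: none covers 21 outcomes (max 20/21)
inputs {2, 3, 4, 5, 6} (size 5) cover everything; no size-5 subset with a lexicographically smaller index list covers all 21
Answer: 2, 3, 4, 5, 6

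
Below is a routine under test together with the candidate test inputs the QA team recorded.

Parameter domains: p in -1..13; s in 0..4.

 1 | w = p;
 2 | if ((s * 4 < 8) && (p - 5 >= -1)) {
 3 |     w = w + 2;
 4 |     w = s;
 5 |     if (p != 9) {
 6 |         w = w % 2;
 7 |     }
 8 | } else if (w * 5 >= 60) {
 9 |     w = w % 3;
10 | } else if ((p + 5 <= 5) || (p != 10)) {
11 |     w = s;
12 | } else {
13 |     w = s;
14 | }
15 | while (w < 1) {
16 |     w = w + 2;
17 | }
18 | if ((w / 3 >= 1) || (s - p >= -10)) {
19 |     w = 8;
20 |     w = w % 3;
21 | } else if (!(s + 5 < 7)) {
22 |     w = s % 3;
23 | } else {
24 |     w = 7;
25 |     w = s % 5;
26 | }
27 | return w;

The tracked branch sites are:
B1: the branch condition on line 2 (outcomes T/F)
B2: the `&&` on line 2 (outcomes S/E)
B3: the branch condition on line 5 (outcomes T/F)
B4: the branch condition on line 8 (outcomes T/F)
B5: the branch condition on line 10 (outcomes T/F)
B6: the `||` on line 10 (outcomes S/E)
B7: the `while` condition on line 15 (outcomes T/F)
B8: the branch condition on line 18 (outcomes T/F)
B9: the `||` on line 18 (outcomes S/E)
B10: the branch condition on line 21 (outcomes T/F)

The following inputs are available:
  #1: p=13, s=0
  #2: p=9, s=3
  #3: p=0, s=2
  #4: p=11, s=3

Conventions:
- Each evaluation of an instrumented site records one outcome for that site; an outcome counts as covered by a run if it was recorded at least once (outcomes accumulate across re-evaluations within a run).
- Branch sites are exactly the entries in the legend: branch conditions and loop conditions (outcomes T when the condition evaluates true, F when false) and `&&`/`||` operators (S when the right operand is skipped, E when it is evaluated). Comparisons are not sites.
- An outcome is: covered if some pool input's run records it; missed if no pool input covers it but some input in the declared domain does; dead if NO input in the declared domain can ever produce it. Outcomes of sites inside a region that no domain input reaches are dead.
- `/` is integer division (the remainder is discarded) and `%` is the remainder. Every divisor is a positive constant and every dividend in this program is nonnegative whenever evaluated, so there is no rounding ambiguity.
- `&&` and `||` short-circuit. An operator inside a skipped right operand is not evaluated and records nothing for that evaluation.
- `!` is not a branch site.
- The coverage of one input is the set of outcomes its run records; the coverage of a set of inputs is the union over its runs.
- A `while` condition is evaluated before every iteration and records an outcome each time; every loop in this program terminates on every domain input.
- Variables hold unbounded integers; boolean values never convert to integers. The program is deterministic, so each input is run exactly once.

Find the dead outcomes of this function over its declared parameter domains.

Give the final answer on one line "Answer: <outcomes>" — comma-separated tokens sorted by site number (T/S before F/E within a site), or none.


checking every outcome against all 75 domain inputs:
  reachable outcomes have witnesses, e.g. B1=T (e.g. p=4, s=0), B1=F (e.g. p=-1, s=0), B2=S (e.g. p=-1, s=2), B2=E (e.g. p=-1, s=0)
Answer: none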